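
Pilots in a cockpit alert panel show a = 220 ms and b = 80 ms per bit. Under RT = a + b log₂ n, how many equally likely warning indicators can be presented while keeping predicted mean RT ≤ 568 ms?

Set 220 + 80·log₂ n ≤ 568 → log₂ n ≤ (568 − 220)/80 = 4.3500.
So n ≤ 2^4.3500 = 20.393; the largest integer n is 20.

20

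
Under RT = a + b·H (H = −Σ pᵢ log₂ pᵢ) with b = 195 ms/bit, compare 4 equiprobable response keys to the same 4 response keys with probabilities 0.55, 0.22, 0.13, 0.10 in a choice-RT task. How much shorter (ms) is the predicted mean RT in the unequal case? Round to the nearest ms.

64 ms

The RT saving is b·ΔH. Equiprobable H₀ = log₂(4) = 2.0000 bits; with the given probabilities H = 1.6698 bits.
b·(H₀ − H) = 195 × (2.0000 − 1.6698) = 64.39 ms.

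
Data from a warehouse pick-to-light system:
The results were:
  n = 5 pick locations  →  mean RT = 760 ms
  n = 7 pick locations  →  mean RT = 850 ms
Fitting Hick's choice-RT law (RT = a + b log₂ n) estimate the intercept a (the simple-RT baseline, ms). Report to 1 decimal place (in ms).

329.5 ms

The slope on a log₂ axis is (850 − 760) / (2.8074 − 2.3219) = 185.404 ms/bit.
Intercept: a = 760 − 185.404·log₂(5) = 329.506 ms.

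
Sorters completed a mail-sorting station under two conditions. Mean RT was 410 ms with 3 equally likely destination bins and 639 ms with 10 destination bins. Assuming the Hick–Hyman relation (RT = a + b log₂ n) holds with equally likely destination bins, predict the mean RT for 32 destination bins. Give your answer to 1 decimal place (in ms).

Solve the two-equation system in a and b:
  b = (639 − 410) / (log₂ 10 − log₂ 3) = 229 / (3.3219 − 1.5850) = 131.839 ms/bit
  a = 410 − 131.839 × 1.5850 = 201.040 ms
Then RT(32) = 201.040 + 131.839 × log₂ 32 = 201.040 + 131.839 × 5 ≈ 860.236 ms.

860.2 ms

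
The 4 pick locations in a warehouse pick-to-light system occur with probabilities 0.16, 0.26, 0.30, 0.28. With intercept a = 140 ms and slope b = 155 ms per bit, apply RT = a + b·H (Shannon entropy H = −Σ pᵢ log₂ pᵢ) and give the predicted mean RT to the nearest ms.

H = 0.16·log₂(1/0.16) + 0.26·log₂(1/0.26) + 0.30·log₂(1/0.30) + 0.28·log₂(1/0.28) = 1.9636 bits.
RT = 140 + 155 × 1.9636 = 444.36 ms.

444 ms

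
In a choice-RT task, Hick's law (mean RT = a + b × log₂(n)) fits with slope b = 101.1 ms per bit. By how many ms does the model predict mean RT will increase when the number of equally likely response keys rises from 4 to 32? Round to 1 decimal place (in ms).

303.3 ms

The intercept a cancels: ΔRT = b·(log₂ n₂ − log₂ n₁) = b·log₂(n₂/n₁).
log₂(32) − log₂(4) = log₂(32/4) = log₂(8) = 3.
ΔRT = 101.1 × 3.0000 = 303.300 ms.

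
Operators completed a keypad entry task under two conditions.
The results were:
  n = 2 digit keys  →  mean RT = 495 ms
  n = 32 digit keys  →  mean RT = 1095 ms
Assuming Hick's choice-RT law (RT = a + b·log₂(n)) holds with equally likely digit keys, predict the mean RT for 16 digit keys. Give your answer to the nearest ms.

945 ms

Solve the two-equation system in a and b:
  b = (1095 − 495) / (log₂ 32 − log₂ 2) = 600 / (5 − 1) = 150 ms/bit
  a = 495 − 150 × 1 = 345 ms
Then RT(16) = 345 + 150 × log₂ 16 = 345 + 150 × 4 ≈ 945.000 ms.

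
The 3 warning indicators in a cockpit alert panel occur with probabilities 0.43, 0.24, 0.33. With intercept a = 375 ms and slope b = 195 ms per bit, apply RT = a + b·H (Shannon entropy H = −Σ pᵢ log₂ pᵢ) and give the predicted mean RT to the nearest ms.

Entropy contributions −pᵢ log₂ pᵢ: 0.5236, 0.4941, 0.5278; sum H = 1.5455 bits.
RT = a + bH = 375 + 195·1.5455 = 676.38 ms.

676 ms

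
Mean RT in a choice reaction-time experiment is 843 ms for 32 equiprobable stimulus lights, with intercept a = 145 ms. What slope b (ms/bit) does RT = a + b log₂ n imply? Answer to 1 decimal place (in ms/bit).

139.6 ms/bit

log₂(32) = 5 bits.
b = (RT − a)/log₂ n = (843 − 145) / 5 = 139.600 ms/bit.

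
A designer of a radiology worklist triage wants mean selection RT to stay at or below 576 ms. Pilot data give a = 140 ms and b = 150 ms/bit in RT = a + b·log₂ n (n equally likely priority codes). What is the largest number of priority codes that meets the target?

7

150·log₂ n ≤ 576 − 140 = 436, giving log₂ n ≤ 2.9067 and n ≤ 7.499. The largest whole number is 7.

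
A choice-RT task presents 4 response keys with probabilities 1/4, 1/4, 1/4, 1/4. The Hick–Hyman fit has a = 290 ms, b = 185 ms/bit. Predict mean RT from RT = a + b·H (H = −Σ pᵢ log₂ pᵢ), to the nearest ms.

660 ms

Each term −pᵢ log₂ pᵢ: 0.25·2 + 0.25·2 + 0.25·2 + 0.25·2; summed, H = 2.000 bits.
Mean RT = a + bH = 290 + 185·2.000 = 660.00 ms.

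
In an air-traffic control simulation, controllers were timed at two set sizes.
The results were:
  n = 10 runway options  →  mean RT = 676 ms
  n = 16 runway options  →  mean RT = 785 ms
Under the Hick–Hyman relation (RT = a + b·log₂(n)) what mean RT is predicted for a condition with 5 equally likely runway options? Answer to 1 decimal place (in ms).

515.3 ms

With log₂ n on the abscissa the relation is linear; from the two conditions:
  b = (785 − 676) / (log₂ 16 − log₂ 10) = 109 / (4 − 3.3219) = 160.750 ms/bit
  a = 676 − 160.750 × 3.3219 = 142.000 ms
Then RT(5) = 142.000 + 160.750 × log₂ 5 = 142.000 + 160.750 × 2.3219 ≈ 515.250 ms.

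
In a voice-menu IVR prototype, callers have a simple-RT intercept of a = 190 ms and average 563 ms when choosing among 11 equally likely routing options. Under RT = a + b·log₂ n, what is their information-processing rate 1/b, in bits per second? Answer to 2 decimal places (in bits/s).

Choice component = 563 − 190 = 373 ms over log₂(11) = 3.4594 bits.
b = 373 / 3.4594 = 107.821 ms/bit, so 1/b = 9.275 bits/s.

9.27 bits/s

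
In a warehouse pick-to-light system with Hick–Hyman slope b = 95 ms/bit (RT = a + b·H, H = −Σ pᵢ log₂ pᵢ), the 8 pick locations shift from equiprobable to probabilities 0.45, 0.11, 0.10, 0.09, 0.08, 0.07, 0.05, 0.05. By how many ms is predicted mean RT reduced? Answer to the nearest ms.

The RT saving is b·ΔH. Equiprobable H₀ = log₂(8) = 3.0000 bits; with the given probabilities H = 2.5058 bits.
b·(H₀ − H) = 95 × (3.0000 − 2.5058) = 46.95 ms.

47 ms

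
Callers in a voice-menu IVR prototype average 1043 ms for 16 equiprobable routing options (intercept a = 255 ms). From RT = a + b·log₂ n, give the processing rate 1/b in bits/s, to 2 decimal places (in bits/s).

5.08 bits/s

b = (1043 − 255)/log₂ 16 = 788/4 = 197.000 ms per bit = 0.19700 s/bit; the reciprocal is 5.076 bits/s.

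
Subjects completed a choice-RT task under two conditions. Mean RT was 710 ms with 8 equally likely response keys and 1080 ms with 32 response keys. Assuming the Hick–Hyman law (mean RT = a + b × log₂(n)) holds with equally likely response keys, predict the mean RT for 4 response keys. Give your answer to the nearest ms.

525 ms

With log₂ n on the abscissa the relation is linear; from the two conditions:
  b = (1080 − 710) / (log₂ 32 − log₂ 8) = 370 / (5 − 3) = 185 ms/bit
  a = 710 − 185 × 3 = 155 ms
Then RT(4) = 155 + 185 × log₂ 4 = 155 + 185 × 2 ≈ 525.000 ms.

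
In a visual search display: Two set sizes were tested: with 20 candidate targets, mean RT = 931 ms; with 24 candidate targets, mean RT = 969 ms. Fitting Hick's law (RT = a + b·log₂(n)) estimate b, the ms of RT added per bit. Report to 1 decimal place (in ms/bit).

144.5 ms/bit

b = (RT₂ − RT₁)/(log₂ n₂ − log₂ n₁) = (969 − 931)/(4.5850 − 4.3219) = 144.468 ms/bit.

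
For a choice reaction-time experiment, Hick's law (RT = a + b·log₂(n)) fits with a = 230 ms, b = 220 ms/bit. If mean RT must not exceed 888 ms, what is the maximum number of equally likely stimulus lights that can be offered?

7

220·log₂ n ≤ 888 − 230 = 658, giving log₂ n ≤ 2.9909 and n ≤ 7.950. The largest whole number is 7.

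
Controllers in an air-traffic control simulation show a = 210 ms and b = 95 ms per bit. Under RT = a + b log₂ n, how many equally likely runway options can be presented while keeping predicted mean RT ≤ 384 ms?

3

Set 210 + 95·log₂ n ≤ 384 → log₂ n ≤ (384 − 210)/95 = 1.8316.
So n ≤ 2^1.8316 = 3.559; the largest integer n is 3.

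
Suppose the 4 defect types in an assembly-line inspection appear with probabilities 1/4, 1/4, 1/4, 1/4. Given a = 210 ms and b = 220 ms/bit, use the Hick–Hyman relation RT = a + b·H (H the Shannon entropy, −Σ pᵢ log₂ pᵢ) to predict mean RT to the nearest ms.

Each term −pᵢ log₂ pᵢ: 0.25·2 + 0.25·2 + 0.25·2 + 0.25·2; summed, H = 2.000 bits.
Mean RT = a + bH = 210 + 220·2.000 = 650.00 ms.

650 ms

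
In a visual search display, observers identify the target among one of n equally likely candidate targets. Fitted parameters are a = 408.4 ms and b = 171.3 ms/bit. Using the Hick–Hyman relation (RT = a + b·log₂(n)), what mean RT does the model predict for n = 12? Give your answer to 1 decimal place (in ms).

log₂(12) = 3.5850 bits, so RT = 408.4 + 171.3 × 3.5850 ≈ 1022.504 ms.

1022.5 ms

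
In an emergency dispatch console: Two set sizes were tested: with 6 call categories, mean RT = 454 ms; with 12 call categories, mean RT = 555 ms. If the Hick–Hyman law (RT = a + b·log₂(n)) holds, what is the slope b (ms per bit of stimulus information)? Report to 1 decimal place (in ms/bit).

The slope on a log₂ axis is (555 − 454) / (3.5850 − 2.5850) = 101.000 ms/bit.

101.0 ms/bit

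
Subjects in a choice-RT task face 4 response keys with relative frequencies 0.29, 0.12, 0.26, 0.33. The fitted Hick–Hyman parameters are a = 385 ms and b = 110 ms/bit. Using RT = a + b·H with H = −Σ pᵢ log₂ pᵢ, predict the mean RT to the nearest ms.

596 ms

Entropy contributions −pᵢ log₂ pᵢ: 0.5179, 0.3671, 0.5053, 0.5278; sum H = 1.9181 bits.
RT = a + bH = 385 + 110·1.9181 = 595.99 ms.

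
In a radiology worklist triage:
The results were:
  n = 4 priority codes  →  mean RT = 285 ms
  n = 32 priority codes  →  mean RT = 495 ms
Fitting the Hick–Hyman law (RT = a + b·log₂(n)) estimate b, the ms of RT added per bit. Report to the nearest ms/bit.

70 ms/bit

b = (RT₂ − RT₁)/(log₂ n₂ − log₂ n₁) = (495 − 285)/(5 − 2) = 70 ms/bit.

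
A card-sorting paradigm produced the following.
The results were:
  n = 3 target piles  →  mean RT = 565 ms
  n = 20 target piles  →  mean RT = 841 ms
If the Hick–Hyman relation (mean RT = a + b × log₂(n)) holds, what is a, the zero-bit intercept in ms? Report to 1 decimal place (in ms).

405.2 ms

Slope: b = (841 − 565) / (log₂ 20 − log₂ 3) = 276/2.7370 = 100.842 ms/bit.
a = RT₁ − b·log₂ n₁ = 565 − 100.842 × 1.5850 = 405.170 ms.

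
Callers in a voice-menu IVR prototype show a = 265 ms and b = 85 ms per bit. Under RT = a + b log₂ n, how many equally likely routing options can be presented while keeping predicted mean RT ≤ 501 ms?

6

Set 265 + 85·log₂ n ≤ 501 → log₂ n ≤ (501 − 265)/85 = 2.7765.
So n ≤ 2^2.7765 = 6.852; the largest integer n is 6.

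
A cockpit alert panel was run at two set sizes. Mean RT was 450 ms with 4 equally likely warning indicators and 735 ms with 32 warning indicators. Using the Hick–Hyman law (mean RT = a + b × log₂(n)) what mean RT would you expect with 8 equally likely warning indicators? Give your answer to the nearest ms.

545 ms

RT is linear in log₂ n, so two points fix the line:
  b = (735 − 450) / (log₂ 32 − log₂ 4) = 285 / (5 − 2) = 95 ms/bit
  a = 450 − 95 × 2 = 260 ms
Then RT(8) = 260 + 95 × log₂ 8 = 260 + 95 × 3 ≈ 545.000 ms.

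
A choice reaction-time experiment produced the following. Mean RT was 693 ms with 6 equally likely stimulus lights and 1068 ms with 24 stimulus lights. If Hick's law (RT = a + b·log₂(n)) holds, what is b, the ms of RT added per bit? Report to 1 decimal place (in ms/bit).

b = (RT₂ − RT₁)/(log₂ n₂ − log₂ n₁) = (1068 − 693)/(4.5850 − 2.5850) = 187.500 ms/bit.

187.5 ms/bit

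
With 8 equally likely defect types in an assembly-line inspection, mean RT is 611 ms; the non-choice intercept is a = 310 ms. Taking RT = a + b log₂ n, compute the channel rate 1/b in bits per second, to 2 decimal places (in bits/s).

b = (611 − 310)/log₂ 8 = 301/3 = 100.333 ms per bit = 0.10033 s/bit; the reciprocal is 9.967 bits/s.

9.97 bits/s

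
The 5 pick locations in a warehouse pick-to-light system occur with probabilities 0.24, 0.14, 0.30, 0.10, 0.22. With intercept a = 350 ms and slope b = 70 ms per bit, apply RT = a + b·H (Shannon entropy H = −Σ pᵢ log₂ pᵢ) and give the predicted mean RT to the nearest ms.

506 ms

Entropy contributions −pᵢ log₂ pᵢ: 0.4941, 0.3971, 0.5211, 0.3322, 0.4806; sum H = 2.2251 bits.
RT = a + bH = 350 + 70·2.2251 = 505.76 ms.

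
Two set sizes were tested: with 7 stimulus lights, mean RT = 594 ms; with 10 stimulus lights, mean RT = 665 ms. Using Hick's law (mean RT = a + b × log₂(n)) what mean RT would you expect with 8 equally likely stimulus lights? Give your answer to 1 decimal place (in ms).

620.6 ms

RT is linear in log₂ n, so two points fix the line:
  b = (665 − 594) / (log₂ 10 − log₂ 7) = 71 / (3.3219 − 2.8074) = 137.978 ms/bit
  a = 594 − 137.978 × 2.8074 = 206.646 ms
Then RT(8) = 206.646 + 137.978 × log₂ 8 = 206.646 + 137.978 × 3 ≈ 620.581 ms.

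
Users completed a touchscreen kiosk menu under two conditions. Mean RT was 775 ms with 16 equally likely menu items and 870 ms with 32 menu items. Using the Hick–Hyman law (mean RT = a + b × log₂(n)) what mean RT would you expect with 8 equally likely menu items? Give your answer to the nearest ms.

680 ms

With log₂ n on the abscissa the relation is linear; from the two conditions:
  b = (870 − 775) / (log₂ 32 − log₂ 16) = 95 / (5 − 4) = 95 ms/bit
  a = 775 − 95 × 4 = 395 ms
Then RT(8) = 395 + 95 × log₂ 8 = 395 + 95 × 3 ≈ 680.000 ms.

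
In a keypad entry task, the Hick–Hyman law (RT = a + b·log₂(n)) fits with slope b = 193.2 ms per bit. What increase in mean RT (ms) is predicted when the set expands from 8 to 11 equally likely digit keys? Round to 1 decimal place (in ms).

ΔRT = (a + b log₂ n₂) − (a + b log₂ n₁) = b·(log₂ n₂ − log₂ n₁).
log₂(11) − log₂(8) = 3.4594 − 3 = 0.4594.
ΔRT = 193.2 × 0.4594 = 88.762 ms.

88.8 ms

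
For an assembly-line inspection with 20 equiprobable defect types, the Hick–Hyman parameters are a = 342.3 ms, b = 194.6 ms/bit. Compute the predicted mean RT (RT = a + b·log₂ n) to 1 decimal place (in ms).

1183.3 ms

log₂(20) = 4.3219 bits, so RT = 342.3 + 194.6 × 4.3219 ≈ 1183.347 ms.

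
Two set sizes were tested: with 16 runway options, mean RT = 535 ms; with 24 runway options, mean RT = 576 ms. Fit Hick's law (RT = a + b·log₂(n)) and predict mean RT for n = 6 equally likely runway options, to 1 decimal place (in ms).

435.8 ms

RT is linear in log₂ n, so two points fix the line:
  b = (576 − 535) / (log₂ 24 − log₂ 16) = 41 / (4.5850 − 4) = 70.090 ms/bit
  a = 535 − 70.090 × 4 = 254.640 ms
Then RT(6) = 254.640 + 70.090 × log₂ 6 = 254.640 + 70.090 × 2.5850 ≈ 435.820 ms.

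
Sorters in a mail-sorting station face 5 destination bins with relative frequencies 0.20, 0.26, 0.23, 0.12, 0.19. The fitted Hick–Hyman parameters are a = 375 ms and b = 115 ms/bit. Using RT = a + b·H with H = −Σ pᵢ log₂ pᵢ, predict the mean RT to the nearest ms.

637 ms

Entropy contributions −pᵢ log₂ pᵢ: 0.4644, 0.5053, 0.4877, 0.3671, 0.4552; sum H = 2.2796 bits.
RT = a + bH = 375 + 115·2.2796 = 637.16 ms.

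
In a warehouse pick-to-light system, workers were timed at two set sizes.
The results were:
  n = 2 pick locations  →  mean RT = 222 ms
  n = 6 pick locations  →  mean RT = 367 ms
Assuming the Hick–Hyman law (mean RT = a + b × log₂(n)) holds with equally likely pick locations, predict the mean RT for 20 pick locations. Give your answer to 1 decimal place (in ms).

Solve the two-equation system in a and b:
  b = (367 − 222) / (log₂ 6 − log₂ 2) = 145 / (2.5850 − 1) = 91.485 ms/bit
  a = 222 − 91.485 × 1 = 130.515 ms
Then RT(20) = 130.515 + 91.485 × log₂ 20 = 130.515 + 91.485 × 4.3219 ≈ 525.906 ms.

525.9 ms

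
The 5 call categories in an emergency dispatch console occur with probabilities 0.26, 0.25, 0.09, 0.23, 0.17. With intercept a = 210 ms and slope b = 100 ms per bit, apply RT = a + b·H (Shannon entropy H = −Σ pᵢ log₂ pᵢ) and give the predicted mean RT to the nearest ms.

Entropy contributions −pᵢ log₂ pᵢ: 0.5053, 0.5000, 0.3127, 0.4877, 0.4346; sum H = 2.2402 bits.
RT = a + bH = 210 + 100·2.2402 = 434.02 ms.

434 ms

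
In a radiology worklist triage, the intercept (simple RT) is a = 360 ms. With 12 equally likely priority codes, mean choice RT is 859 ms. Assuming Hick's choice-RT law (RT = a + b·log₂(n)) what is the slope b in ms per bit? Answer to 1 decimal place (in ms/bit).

139.2 ms/bit

b = (859 − 360) / log₂(12) = 499 / 3.5850 = 139.193 ms/bit.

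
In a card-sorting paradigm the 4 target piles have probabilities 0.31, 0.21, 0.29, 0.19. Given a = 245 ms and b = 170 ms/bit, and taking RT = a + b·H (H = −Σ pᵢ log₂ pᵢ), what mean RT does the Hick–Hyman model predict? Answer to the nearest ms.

580 ms

Entropy contributions −pᵢ log₂ pᵢ: 0.5238, 0.4728, 0.5179, 0.4552; sum H = 1.9697 bits.
RT = a + bH = 245 + 170·1.9697 = 579.86 ms.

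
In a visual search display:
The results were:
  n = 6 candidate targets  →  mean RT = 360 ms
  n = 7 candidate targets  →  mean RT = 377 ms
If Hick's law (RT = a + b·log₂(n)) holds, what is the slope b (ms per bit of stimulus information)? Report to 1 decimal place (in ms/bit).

76.4 ms/bit

b = (RT₂ − RT₁)/(log₂ n₂ − log₂ n₁) = (377 − 360)/(2.8074 − 2.5850) = 76.441 ms/bit.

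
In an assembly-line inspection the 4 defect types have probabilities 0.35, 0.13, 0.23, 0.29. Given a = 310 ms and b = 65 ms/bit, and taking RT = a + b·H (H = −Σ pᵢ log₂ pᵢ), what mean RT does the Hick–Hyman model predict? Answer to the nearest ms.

435 ms

H = 0.35·log₂(1/0.35) + 0.13·log₂(1/0.13) + 0.23·log₂(1/0.23) + 0.29·log₂(1/0.29) = 1.9183 bits.
RT = 310 + 65 × 1.9183 = 434.69 ms.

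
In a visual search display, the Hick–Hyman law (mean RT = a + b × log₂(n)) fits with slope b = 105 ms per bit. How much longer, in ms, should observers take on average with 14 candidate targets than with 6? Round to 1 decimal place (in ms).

128.4 ms

Only the slope matters, since a is common to both: ΔRT = b·log₂(n₂/n₁).
log₂(14) − log₂(6) = 3.8074 − 2.5850 = 1.2224.
ΔRT = 105 × 1.2224 = 128.351 ms.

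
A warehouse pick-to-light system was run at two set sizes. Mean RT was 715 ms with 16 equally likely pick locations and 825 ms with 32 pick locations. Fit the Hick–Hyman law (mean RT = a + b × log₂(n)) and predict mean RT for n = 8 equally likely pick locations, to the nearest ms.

605 ms

RT is linear in log₂ n, so two points fix the line:
  b = (825 − 715) / (log₂ 32 − log₂ 16) = 110 / (5 − 4) = 110 ms/bit
  a = 715 − 110 × 4 = 275 ms
Then RT(8) = 275 + 110 × log₂ 8 = 275 + 110 × 3 ≈ 605.000 ms.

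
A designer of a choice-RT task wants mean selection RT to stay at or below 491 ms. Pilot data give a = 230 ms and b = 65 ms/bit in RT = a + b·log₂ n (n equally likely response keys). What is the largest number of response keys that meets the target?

Set 230 + 65·log₂ n ≤ 491 → log₂ n ≤ (491 − 230)/65 = 4.0154.
So n ≤ 2^4.0154 = 16.172; the largest integer n is 16.

16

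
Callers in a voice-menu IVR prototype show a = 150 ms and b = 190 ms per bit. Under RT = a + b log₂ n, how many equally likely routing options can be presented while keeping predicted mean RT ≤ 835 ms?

Information budget: (835 − 150)/190 = 3.6053 bits, so n ≤ 2^3.6053 = 12.170 → at most 12.

12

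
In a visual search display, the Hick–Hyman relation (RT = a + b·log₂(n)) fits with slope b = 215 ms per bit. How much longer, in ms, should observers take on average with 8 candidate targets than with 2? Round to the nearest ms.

The intercept a cancels: ΔRT = b·(log₂ n₂ − log₂ n₁) = b·log₂(n₂/n₁).
log₂(8) − log₂(2) = log₂(8/2) = log₂(4) = 2.
ΔRT = 215 × 2.0000 = 430.000 ms.

430 ms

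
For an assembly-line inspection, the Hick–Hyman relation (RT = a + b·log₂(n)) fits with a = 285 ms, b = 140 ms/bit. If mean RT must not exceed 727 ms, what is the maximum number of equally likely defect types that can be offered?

8

Information budget: (727 − 285)/140 = 3.1571 bits, so n ≤ 2^3.1571 = 8.921 → at most 8.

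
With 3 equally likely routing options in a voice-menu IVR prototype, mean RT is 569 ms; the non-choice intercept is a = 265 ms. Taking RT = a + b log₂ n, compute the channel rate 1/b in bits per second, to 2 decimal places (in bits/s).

b = (569 − 265)/log₂ 3 = 304/1.5850 = 191.803 ms per bit = 0.19180 s/bit; the reciprocal is 5.214 bits/s.

5.21 bits/s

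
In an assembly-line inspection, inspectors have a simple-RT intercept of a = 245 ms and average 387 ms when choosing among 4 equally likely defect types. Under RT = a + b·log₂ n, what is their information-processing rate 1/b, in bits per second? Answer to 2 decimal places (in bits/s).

14.08 bits/s

Choice component = 387 − 245 = 142 ms over log₂(4) = 2 bits.
b = 142 / 2 = 71.000 ms/bit, so 1/b = 14.085 bits/s.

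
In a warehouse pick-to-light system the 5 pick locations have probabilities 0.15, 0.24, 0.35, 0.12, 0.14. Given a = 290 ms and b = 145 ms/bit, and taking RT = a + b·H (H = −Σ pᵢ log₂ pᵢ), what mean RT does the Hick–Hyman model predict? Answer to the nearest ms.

609 ms

H = 0.15·log₂(1/0.15) + 0.24·log₂(1/0.24) + 0.35·log₂(1/0.35) + 0.12·log₂(1/0.12) + 0.14·log₂(1/0.14) = 2.1990 bits.
RT = 290 + 145 × 2.1990 = 608.85 ms.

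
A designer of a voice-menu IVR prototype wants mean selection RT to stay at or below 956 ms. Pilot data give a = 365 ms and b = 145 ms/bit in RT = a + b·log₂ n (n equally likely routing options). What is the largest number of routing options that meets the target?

16

145·log₂ n ≤ 956 − 365 = 591, giving log₂ n ≤ 4.0759 and n ≤ 16.864. The largest whole number is 16.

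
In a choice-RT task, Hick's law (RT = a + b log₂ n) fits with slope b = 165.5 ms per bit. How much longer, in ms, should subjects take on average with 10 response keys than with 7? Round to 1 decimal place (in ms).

85.2 ms

ΔRT = (a + b log₂ n₂) − (a + b log₂ n₁) = b·(log₂ n₂ − log₂ n₁).
log₂(10) − log₂(7) = 3.3219 − 2.8074 = 0.5146.
ΔRT = 165.5 × 0.5146 = 85.162 ms.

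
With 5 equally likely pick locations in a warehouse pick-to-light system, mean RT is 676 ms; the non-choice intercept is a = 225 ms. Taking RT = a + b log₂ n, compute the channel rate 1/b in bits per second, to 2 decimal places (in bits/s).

b = (676 − 225)/log₂ 5 = 451/2.3219 = 194.235 ms per bit = 0.19424 s/bit; the reciprocal is 5.148 bits/s.

5.15 bits/s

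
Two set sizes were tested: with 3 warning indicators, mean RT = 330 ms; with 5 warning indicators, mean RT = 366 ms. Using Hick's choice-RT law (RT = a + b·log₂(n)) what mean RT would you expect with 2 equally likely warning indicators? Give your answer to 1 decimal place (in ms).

RT is linear in log₂ n, so two points fix the line:
  b = (366 − 330) / (log₂ 5 − log₂ 3) = 36 / (2.3219 − 1.5850) = 48.849 ms/bit
  a = 330 − 48.849 × 1.5850 = 252.576 ms
Then RT(2) = 252.576 + 48.849 × log₂ 2 = 252.576 + 48.849 × 1 ≈ 301.425 ms.

301.4 ms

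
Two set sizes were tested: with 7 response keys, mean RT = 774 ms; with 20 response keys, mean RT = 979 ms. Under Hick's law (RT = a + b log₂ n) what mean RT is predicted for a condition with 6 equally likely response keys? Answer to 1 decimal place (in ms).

Solve the two-equation system in a and b:
  b = (979 − 774) / (log₂ 20 − log₂ 7) = 205 / (4.3219 − 2.8074) = 135.352 ms/bit
  a = 774 − 135.352 × 2.8074 = 394.020 ms
Then RT(6) = 394.020 + 135.352 × log₂ 6 = 394.020 + 135.352 × 2.5850 ≈ 743.899 ms.

743.9 ms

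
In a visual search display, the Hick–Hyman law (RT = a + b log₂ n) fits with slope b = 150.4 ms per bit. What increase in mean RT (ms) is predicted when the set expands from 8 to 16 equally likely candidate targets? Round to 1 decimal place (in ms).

The intercept a cancels: ΔRT = b·(log₂ n₂ − log₂ n₁) = b·log₂(n₂/n₁).
log₂(16) − log₂(8) = log₂(16/8) = log₂(2) = 1.
ΔRT = 150.4 × 1.0000 = 150.400 ms.

150.4 ms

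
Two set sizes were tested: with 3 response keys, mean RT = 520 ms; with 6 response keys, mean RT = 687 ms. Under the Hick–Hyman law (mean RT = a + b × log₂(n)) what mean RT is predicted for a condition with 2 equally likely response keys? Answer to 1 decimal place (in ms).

422.3 ms

Solve the two-equation system in a and b:
  b = (687 − 520) / (log₂ 6 − log₂ 3) = 167 / (2.5850 − 1.5850) = 167.000 ms/bit
  a = 520 − 167.000 × 1.5850 = 255.311 ms
Then RT(2) = 255.311 + 167.000 × log₂ 2 = 255.311 + 167.000 × 1 ≈ 422.311 ms.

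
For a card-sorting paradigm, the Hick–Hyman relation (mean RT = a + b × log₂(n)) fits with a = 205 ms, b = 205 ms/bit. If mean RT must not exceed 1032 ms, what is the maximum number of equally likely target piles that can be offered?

Information budget: (1032 − 205)/205 = 4.0341 bits, so n ≤ 2^4.0341 = 16.383 → at most 16.

16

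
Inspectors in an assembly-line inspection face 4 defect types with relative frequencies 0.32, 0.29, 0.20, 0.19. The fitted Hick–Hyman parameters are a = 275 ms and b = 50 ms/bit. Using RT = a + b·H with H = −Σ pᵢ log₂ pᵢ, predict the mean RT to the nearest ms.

Entropy contributions −pᵢ log₂ pᵢ: 0.5260, 0.5179, 0.4644, 0.4552; sum H = 1.9635 bits.
RT = a + bH = 275 + 50·1.9635 = 373.18 ms.

373 ms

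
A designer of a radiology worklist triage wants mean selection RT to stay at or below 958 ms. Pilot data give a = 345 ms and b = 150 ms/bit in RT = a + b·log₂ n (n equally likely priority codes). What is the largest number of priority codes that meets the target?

Information budget: (958 − 345)/150 = 4.0867 bits, so n ≤ 2^4.0867 = 16.991 → at most 16.

16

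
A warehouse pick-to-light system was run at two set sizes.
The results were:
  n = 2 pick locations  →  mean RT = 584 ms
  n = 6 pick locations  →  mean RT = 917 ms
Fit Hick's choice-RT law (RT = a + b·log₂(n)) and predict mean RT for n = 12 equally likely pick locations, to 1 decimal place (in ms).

Fit slope and intercept:
  b = (917 − 584) / (log₂ 6 − log₂ 2) = 333 / (2.5850 − 1) = 210.100 ms/bit
  a = 584 − 210.100 × 1 = 373.900 ms
Then RT(12) = 373.900 + 210.100 × log₂ 12 = 373.900 + 210.100 × 3.5850 ≈ 1127.100 ms.

1127.1 ms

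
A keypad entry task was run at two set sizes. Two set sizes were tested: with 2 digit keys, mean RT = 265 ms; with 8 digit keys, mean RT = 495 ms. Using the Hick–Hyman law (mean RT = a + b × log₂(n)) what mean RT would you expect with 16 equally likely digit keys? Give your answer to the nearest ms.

Solve the two-equation system in a and b:
  b = (495 − 265) / (log₂ 8 − log₂ 2) = 230 / (3 − 1) = 115 ms/bit
  a = 265 − 115 × 1 = 150 ms
Then RT(16) = 150 + 115 × log₂ 16 = 150 + 115 × 4 ≈ 610.000 ms.

610 ms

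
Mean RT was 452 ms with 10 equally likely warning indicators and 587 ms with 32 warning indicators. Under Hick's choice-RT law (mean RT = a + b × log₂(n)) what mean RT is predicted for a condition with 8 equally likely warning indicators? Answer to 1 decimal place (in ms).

RT is linear in log₂ n, so two points fix the line:
  b = (587 − 452) / (log₂ 32 − log₂ 10) = 135 / (5 − 3.3219) = 80.449 ms/bit
  a = 452 − 80.449 × 3.3219 = 184.753 ms
Then RT(8) = 184.753 + 80.449 × log₂ 8 = 184.753 + 80.449 × 3 ≈ 426.101 ms.

426.1 ms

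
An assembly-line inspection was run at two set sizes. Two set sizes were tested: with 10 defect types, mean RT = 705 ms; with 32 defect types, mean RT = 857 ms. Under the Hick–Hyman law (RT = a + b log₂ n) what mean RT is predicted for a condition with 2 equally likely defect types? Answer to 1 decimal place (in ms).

RT is linear in log₂ n, so two points fix the line:
  b = (857 − 705) / (log₂ 32 − log₂ 10) = 152 / (5 − 3.3219) = 90.580 ms/bit
  a = 705 − 90.580 × 3.3219 = 404.099 ms
Then RT(2) = 404.099 + 90.580 × log₂ 2 = 404.099 + 90.580 × 1 ≈ 494.679 ms.

494.7 ms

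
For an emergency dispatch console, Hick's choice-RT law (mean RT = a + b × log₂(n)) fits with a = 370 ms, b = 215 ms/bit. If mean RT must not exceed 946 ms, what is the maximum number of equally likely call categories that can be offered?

215·log₂ n ≤ 946 − 370 = 576, giving log₂ n ≤ 2.6791 and n ≤ 6.404. The largest whole number is 6.

6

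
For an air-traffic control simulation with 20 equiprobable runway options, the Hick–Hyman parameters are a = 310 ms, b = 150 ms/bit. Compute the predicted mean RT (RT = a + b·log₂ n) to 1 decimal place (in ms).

log₂(20) = 4.3219 bits, so RT = 310 + 150 × 4.3219 ≈ 958.289 ms.

958.3 ms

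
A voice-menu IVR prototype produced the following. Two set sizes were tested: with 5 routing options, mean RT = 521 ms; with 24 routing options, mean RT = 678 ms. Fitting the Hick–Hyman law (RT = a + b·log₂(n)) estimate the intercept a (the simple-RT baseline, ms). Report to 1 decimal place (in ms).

Slope: b = (678 − 521) / (log₂ 24 − log₂ 5) = 157/2.2630 = 69.376 ms/bit.
a = RT₁ − b·log₂ n₁ = 521 − 69.376 × 2.3219 = 359.914 ms.

359.9 ms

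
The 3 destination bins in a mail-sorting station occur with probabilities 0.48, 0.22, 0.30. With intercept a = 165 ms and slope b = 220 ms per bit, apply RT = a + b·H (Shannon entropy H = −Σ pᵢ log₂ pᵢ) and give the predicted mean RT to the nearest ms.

497 ms

H = 0.48·log₂(1/0.48) + 0.22·log₂(1/0.22) + 0.30·log₂(1/0.30) = 1.5099 bits.
RT = 165 + 220 × 1.5099 = 497.19 ms.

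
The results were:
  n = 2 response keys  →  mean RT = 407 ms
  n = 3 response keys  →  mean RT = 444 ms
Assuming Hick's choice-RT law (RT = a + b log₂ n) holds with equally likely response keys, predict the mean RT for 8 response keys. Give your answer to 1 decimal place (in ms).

Solve the two-equation system in a and b:
  b = (444 − 407) / (log₂ 3 − log₂ 2) = 37 / (1.5850 − 1) = 63.252 ms/bit
  a = 407 − 63.252 × 1 = 343.748 ms
Then RT(8) = 343.748 + 63.252 × log₂ 8 = 343.748 + 63.252 × 3 ≈ 533.504 ms.

533.5 ms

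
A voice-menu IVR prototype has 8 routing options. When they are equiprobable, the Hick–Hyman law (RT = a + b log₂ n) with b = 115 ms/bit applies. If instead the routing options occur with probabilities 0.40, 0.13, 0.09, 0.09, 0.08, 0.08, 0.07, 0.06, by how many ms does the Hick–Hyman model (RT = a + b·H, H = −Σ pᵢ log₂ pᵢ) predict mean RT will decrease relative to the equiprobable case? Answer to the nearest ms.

Equiprobable entropy H₀ = log₂ 8 = 3.0000 bits.
Skewed entropy H = −Σ pᵢ log₂ pᵢ = 2.6318 bits.
ΔRT = b·(H₀ − H) = 115 × 0.3682 = 42.34 ms.

42 ms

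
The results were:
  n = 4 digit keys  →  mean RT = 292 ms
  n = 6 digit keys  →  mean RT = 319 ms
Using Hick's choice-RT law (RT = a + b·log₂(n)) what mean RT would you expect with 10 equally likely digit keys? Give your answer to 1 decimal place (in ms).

Solve the two-equation system in a and b:
  b = (319 − 292) / (log₂ 6 − log₂ 4) = 27 / (2.5850 − 2) = 46.157 ms/bit
  a = 292 − 46.157 × 2 = 199.686 ms
Then RT(10) = 199.686 + 46.157 × log₂ 10 = 199.686 + 46.157 × 3.3219 ≈ 353.016 ms.

353.0 ms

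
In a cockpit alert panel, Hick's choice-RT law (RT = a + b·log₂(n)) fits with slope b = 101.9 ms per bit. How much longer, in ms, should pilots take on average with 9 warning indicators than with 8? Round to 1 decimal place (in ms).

The intercept a cancels: ΔRT = b·(log₂ n₂ − log₂ n₁) = b·log₂(n₂/n₁).
log₂(9) − log₂(8) = 3.1699 − 3 = 0.1699.
ΔRT = 101.9 × 0.1699 = 17.315 ms.

17.3 ms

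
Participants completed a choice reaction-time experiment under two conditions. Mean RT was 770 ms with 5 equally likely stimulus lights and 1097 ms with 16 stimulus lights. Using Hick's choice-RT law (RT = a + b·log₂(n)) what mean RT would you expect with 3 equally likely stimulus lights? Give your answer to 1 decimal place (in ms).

Solve the two-equation system in a and b:
  b = (1097 − 770) / (log₂ 16 − log₂ 5) = 327 / (4 − 2.3219) = 194.867 ms/bit
  a = 770 − 194.867 × 2.3219 = 317.534 ms
Then RT(3) = 317.534 + 194.867 × log₂ 3 = 317.534 + 194.867 × 1.5850 ≈ 626.390 ms.

626.4 ms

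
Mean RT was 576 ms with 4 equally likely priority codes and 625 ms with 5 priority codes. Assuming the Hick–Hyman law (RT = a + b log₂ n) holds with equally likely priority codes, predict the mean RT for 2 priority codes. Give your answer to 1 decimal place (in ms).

423.8 ms

Solve the two-equation system in a and b:
  b = (625 − 576) / (log₂ 5 − log₂ 4) = 49 / (2.3219 − 2) = 152.208 ms/bit
  a = 576 − 152.208 × 2 = 271.584 ms
Then RT(2) = 271.584 + 152.208 × log₂ 2 = 271.584 + 152.208 × 1 ≈ 423.792 ms.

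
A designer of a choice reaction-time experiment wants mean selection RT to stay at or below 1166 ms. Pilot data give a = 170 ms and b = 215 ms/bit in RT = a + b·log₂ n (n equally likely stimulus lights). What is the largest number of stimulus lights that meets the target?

24

Set 170 + 215·log₂ n ≤ 1166 → log₂ n ≤ (1166 − 170)/215 = 4.6326.
So n ≤ 2^4.6326 = 24.805; the largest integer n is 24.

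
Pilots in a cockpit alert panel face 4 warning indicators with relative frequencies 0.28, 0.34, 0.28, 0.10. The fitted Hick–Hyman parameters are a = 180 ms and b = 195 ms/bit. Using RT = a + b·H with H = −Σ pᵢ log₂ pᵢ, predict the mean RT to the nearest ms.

Entropy contributions −pᵢ log₂ pᵢ: 0.5142, 0.5292, 0.5142, 0.3322; sum H = 1.8898 bits.
RT = a + bH = 180 + 195·1.8898 = 548.51 ms.

549 ms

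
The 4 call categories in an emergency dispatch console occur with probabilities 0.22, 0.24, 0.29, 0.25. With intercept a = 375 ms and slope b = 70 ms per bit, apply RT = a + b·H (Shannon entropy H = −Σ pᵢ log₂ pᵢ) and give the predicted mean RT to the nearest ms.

514 ms

Entropy contributions −pᵢ log₂ pᵢ: 0.4806, 0.4941, 0.5179, 0.5000; sum H = 1.9926 bits.
RT = a + bH = 375 + 70·1.9926 = 514.48 ms.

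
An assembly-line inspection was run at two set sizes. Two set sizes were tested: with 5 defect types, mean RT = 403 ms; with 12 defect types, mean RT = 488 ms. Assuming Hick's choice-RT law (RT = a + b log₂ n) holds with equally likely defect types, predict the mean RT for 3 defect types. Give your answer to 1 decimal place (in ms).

With log₂ n on the abscissa the relation is linear; from the two conditions:
  b = (488 − 403) / (log₂ 12 − log₂ 5) = 85 / (3.5850 − 2.3219) = 67.298 ms/bit
  a = 403 − 67.298 × 2.3219 = 246.738 ms
Then RT(3) = 246.738 + 67.298 × log₂ 3 = 246.738 + 67.298 × 1.5850 ≈ 353.404 ms.

353.4 ms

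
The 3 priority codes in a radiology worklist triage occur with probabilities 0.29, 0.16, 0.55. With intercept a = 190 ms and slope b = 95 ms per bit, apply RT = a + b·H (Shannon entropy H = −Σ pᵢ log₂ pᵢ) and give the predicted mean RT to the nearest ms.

Entropy contributions −pᵢ log₂ pᵢ: 0.5179, 0.4230, 0.4744; sum H = 1.4153 bits.
RT = a + bH = 190 + 95·1.4153 = 324.45 ms.

324 ms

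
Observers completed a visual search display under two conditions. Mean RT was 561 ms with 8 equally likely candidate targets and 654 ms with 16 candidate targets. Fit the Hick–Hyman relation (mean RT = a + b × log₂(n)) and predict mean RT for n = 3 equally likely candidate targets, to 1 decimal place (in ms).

429.4 ms

Solve the two-equation system in a and b:
  b = (654 − 561) / (log₂ 16 − log₂ 8) = 93 / (4 − 3) = 93.000 ms/bit
  a = 561 − 93.000 × 3 = 282.000 ms
Then RT(3) = 282.000 + 93.000 × log₂ 3 = 282.000 + 93.000 × 1.5850 ≈ 429.402 ms.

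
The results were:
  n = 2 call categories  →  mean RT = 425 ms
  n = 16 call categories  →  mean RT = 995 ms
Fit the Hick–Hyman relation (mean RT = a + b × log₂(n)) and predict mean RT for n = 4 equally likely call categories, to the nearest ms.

615 ms

Solve the two-equation system in a and b:
  b = (995 − 425) / (log₂ 16 − log₂ 2) = 570 / (4 − 1) = 190 ms/bit
  a = 425 − 190 × 1 = 235 ms
Then RT(4) = 235 + 190 × log₂ 4 = 235 + 190 × 2 ≈ 615.000 ms.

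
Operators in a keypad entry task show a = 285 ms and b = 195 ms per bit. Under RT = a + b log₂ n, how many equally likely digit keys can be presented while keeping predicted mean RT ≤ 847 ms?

7

Information budget: (847 − 285)/195 = 2.8821 bits, so n ≤ 2^2.8821 = 7.372 → at most 7.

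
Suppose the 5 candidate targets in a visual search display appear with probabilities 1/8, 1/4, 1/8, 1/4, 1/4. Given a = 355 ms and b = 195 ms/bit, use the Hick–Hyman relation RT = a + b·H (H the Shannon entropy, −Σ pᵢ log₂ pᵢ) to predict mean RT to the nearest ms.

H = −Σ pᵢ log₂ pᵢ = 0.125·3 + 0.25·2 + 0.125·3 + 0.25·2 + 0.25·2 = 2.250 bits.
RT = 355 + 195 × 2.250 = 793.75 ms.

794 ms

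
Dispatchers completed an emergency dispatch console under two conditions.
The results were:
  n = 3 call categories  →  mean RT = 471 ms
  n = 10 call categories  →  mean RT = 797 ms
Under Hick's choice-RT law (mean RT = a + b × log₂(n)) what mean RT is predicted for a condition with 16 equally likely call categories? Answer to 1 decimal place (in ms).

Fit slope and intercept:
  b = (797 − 471) / (log₂ 10 − log₂ 3) = 326 / (3.3219 − 1.5850) = 187.684 ms/bit
  a = 471 − 187.684 × 1.5850 = 173.528 ms
Then RT(16) = 173.528 + 187.684 × log₂ 16 = 173.528 + 187.684 × 4 ≈ 924.263 ms.

924.3 ms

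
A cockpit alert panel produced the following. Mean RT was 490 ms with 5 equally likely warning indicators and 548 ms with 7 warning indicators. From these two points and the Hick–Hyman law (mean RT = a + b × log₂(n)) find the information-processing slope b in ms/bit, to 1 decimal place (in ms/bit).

119.5 ms/bit

b = (RT₂ − RT₁)/(log₂ n₂ − log₂ n₁) = (548 − 490)/(2.8074 − 2.3219) = 119.482 ms/bit.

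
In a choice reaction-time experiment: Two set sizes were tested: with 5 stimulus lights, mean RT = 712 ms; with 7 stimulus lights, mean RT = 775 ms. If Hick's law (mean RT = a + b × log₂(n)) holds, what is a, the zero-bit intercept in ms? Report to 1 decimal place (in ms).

The slope on a log₂ axis is (775 − 712) / (2.8074 − 2.3219) = 129.783 ms/bit.
a = RT₁ − b·log₂ n₁ = 712 − 129.783 × 2.3219 = 410.654 ms.

410.7 ms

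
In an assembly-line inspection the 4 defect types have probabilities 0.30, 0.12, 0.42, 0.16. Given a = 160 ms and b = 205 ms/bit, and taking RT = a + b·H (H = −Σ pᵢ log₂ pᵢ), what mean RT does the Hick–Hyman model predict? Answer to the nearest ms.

537 ms

H = 0.30·log₂(1/0.30) + 0.12·log₂(1/0.12) + 0.42·log₂(1/0.42) + 0.16·log₂(1/0.16) = 1.8368 bits.
RT = 160 + 205 × 1.8368 = 536.55 ms.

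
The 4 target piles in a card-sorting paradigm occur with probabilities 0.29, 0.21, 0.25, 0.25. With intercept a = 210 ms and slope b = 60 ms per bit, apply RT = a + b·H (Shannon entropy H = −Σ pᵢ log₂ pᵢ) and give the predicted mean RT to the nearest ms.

329 ms

Entropy contributions −pᵢ log₂ pᵢ: 0.5179, 0.4728, 0.5000, 0.5000; sum H = 1.9907 bits.
RT = a + bH = 210 + 60·1.9907 = 329.44 ms.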